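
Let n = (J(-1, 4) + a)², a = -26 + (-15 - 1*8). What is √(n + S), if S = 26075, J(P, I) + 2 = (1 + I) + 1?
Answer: 10*√281 ≈ 167.63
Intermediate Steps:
J(P, I) = I (J(P, I) = -2 + ((1 + I) + 1) = -2 + (2 + I) = I)
a = -49 (a = -26 + (-15 - 8) = -26 - 23 = -49)
n = 2025 (n = (4 - 49)² = (-45)² = 2025)
√(n + S) = √(2025 + 26075) = √28100 = 10*√281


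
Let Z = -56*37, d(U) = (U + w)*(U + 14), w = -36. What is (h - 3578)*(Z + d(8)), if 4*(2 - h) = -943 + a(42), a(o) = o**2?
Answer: 10164000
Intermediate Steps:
d(U) = (-36 + U)*(14 + U) (d(U) = (U - 36)*(U + 14) = (-36 + U)*(14 + U))
h = -813/4 (h = 2 - (-943 + 42**2)/4 = 2 - (-943 + 1764)/4 = 2 - 1/4*821 = 2 - 821/4 = -813/4 ≈ -203.25)
Z = -2072
(h - 3578)*(Z + d(8)) = (-813/4 - 3578)*(-2072 + (-504 + 8**2 - 22*8)) = -15125*(-2072 + (-504 + 64 - 176))/4 = -15125*(-2072 - 616)/4 = -15125/4*(-2688) = 10164000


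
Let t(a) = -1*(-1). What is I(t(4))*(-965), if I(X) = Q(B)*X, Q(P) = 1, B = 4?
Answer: -965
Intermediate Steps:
t(a) = 1
I(X) = X (I(X) = 1*X = X)
I(t(4))*(-965) = 1*(-965) = -965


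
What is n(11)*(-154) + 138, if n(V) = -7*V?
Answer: 11996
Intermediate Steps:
n(11)*(-154) + 138 = -7*11*(-154) + 138 = -77*(-154) + 138 = 11858 + 138 = 11996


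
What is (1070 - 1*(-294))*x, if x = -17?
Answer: -23188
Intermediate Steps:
(1070 - 1*(-294))*x = (1070 - 1*(-294))*(-17) = (1070 + 294)*(-17) = 1364*(-17) = -23188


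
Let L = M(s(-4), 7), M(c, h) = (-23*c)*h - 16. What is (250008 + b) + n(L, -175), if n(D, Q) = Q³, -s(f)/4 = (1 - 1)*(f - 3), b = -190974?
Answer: -5300341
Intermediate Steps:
s(f) = 0 (s(f) = -4*(1 - 1)*(f - 3) = -0*(-3 + f) = -4*0 = 0)
M(c, h) = -16 - 23*c*h (M(c, h) = -23*c*h - 16 = -16 - 23*c*h)
L = -16 (L = -16 - 23*0*7 = -16 + 0 = -16)
(250008 + b) + n(L, -175) = (250008 - 190974) + (-175)³ = 59034 - 5359375 = -5300341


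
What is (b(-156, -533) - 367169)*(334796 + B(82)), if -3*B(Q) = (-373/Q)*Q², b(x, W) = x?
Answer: -380171824550/3 ≈ -1.2672e+11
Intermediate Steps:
B(Q) = 373*Q/3 (B(Q) = -(-373/Q)*Q²/3 = -(-373)*Q/3 = 373*Q/3)
(b(-156, -533) - 367169)*(334796 + B(82)) = (-156 - 367169)*(334796 + (373/3)*82) = -367325*(334796 + 30586/3) = -367325*1034974/3 = -380171824550/3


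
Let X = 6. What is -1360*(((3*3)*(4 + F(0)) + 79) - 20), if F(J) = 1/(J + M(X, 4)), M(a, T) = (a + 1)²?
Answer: -6343040/49 ≈ -1.2945e+5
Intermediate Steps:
M(a, T) = (1 + a)²
F(J) = 1/(49 + J) (F(J) = 1/(J + (1 + 6)²) = 1/(J + 7²) = 1/(J + 49) = 1/(49 + J))
-1360*(((3*3)*(4 + F(0)) + 79) - 20) = -1360*(((3*3)*(4 + 1/(49 + 0)) + 79) - 20) = -1360*((9*(4 + 1/49) + 79) - 20) = -1360*((9*(197/49) + 79) - 20) = -1360*((1773/49 + 79) - 20) = -1360*(5644/49 - 20) = -1360*4664/49 = -6343040/49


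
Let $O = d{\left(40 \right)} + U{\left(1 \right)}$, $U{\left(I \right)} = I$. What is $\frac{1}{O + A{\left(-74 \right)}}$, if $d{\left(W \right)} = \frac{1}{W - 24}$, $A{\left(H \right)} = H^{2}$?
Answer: $\frac{16}{87633} \approx 0.00018258$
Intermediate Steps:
$d{\left(W \right)} = \frac{1}{-24 + W}$
$O = \frac{17}{16}$ ($O = \frac{1}{-24 + 40} + 1 = \frac{1}{16} + 1 = \frac{17}{16} \approx 1.0625$)
$\frac{1}{O + A{\left(-74 \right)}} = \frac{1}{\frac{17}{16} + \left(-74\right)^{2}} = \frac{1}{\frac{17}{16} + 5476} = \frac{1}{\frac{87633}{16}} = \frac{16}{87633}$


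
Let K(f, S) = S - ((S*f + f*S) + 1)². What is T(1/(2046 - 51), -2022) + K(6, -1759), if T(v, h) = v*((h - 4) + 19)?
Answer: -296262293989/665 ≈ -4.4551e+8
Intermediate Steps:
T(v, h) = v*(15 + h) (T(v, h) = v*((-4 + h) + 19) = v*(15 + h))
K(f, S) = S - (1 + 2*S*f)² (K(f, S) = S - ((S*f + S*f) + 1)² = S - (2*S*f + 1)² = S - (1 + 2*S*f)²)
T(1/(2046 - 51), -2022) + K(6, -1759) = (15 - 2022)/(2046 - 51) + (-1759 - (1 + 2*(-1759)*6)²) = -2007/1995 + (-1759 - (1 - 21108)²) = (1/1995)*(-2007) + (-1759 - 1*(-21107)²) = -669/665 + (-1759 - 1*445505449) = -669/665 + (-1759 - 445505449) = -669/665 - 445507208 = -296262293989/665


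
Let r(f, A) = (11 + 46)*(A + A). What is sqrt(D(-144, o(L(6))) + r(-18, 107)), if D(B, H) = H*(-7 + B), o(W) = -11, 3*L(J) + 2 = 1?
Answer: sqrt(13859) ≈ 117.72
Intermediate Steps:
L(J) = -1/3 (L(J) = -2/3 + (1/3)*1 = -2/3 + 1/3 = -1/3)
r(f, A) = 114*A (r(f, A) = 57*(2*A) = 114*A)
sqrt(D(-144, o(L(6))) + r(-18, 107)) = sqrt(-11*(-7 - 144) + 114*107) = sqrt(-11*(-151) + 12198) = sqrt(1661 + 12198) = sqrt(13859)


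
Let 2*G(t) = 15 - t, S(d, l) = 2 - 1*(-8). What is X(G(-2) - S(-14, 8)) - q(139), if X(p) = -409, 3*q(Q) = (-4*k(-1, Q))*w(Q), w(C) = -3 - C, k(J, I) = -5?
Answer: 1613/3 ≈ 537.67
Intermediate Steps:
S(d, l) = 10 (S(d, l) = 2 + 8 = 10)
G(t) = 15/2 - t/2 (G(t) = (15 - t)/2 = 15/2 - t/2)
q(Q) = -20 - 20*Q/3 (q(Q) = ((-4*(-5))*(-3 - Q))/3 = (20*(-3 - Q))/3 = (-60 - 20*Q)/3 = -20 - 20*Q/3)
X(G(-2) - S(-14, 8)) - q(139) = -409 - (-20 - 20/3*139) = -409 - (-20 - 2780/3) = -409 - 1*(-2840/3) = -409 + 2840/3 = 1613/3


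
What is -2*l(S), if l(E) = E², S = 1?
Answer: -2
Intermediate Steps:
-2*l(S) = -2*1² = -2*1 = -2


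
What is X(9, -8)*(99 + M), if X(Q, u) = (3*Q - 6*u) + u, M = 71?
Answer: 11390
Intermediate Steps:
X(Q, u) = -5*u + 3*Q (X(Q, u) = (-6*u + 3*Q) + u = -5*u + 3*Q)
X(9, -8)*(99 + M) = (-5*(-8) + 3*9)*(99 + 71) = (40 + 27)*170 = 67*170 = 11390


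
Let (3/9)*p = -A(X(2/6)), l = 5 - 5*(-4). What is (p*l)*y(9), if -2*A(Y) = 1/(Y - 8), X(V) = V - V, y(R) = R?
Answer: -675/16 ≈ -42.188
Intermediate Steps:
X(V) = 0
l = 25 (l = 5 + 20 = 25)
A(Y) = -1/(2*(-8 + Y)) (A(Y) = -1/(2*(Y - 8)) = -1/(2*(-8 + Y)))
p = -3/16 (p = 3*(-(-1)/(-16 + 2*0)) = 3*(-(-1)/(-16 + 0)) = 3*(-(-1)/(-16)) = 3*(-(-1)*(-1)/16) = 3*(-1*1/16) = 3*(-1/16) = -3/16 ≈ -0.18750)
(p*l)*y(9) = -3/16*25*9 = -75/16*9 = -675/16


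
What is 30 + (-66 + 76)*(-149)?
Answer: -1460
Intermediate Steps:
30 + (-66 + 76)*(-149) = 30 + 10*(-149) = 30 - 1490 = -1460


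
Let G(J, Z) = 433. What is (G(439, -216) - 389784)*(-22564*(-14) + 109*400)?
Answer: -139970127096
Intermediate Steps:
(G(439, -216) - 389784)*(-22564*(-14) + 109*400) = (433 - 389784)*(-22564*(-14) + 109*400) = -389351*(315896 + 43600) = -389351*359496 = -139970127096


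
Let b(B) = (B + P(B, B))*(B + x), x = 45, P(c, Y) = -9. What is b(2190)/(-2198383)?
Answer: -4874535/2198383 ≈ -2.2173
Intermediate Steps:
b(B) = (-9 + B)*(45 + B) (b(B) = (B - 9)*(B + 45) = (-9 + B)*(45 + B))
b(2190)/(-2198383) = (-405 + 2190² + 36*2190)/(-2198383) = (-405 + 4796100 + 78840)*(-1/2198383) = 4874535*(-1/2198383) = -4874535/2198383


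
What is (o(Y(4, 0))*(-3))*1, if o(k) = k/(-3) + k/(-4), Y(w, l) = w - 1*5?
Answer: -7/4 ≈ -1.7500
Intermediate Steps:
Y(w, l) = -5 + w (Y(w, l) = w - 5 = -5 + w)
o(k) = -7*k/12 (o(k) = k*(-1/3) + k*(-1/4) = -k/3 - k/4 = -7*k/12)
(o(Y(4, 0))*(-3))*1 = (-7*(-5 + 4)/12*(-3))*1 = (-7/12*(-1)*(-3))*1 = ((7/12)*(-3))*1 = -7/4*1 = -7/4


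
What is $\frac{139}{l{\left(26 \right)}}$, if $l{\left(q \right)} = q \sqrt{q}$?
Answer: $\frac{139 \sqrt{26}}{676} \approx 1.0485$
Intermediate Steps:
$l{\left(q \right)} = q^{\frac{3}{2}}$
$\frac{139}{l{\left(26 \right)}} = \frac{139}{26^{\frac{3}{2}}} = \frac{139}{26 \sqrt{26}} = 139 \frac{\sqrt{26}}{676} = \frac{139 \sqrt{26}}{676}$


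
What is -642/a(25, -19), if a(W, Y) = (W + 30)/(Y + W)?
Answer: -3852/55 ≈ -70.036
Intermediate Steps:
a(W, Y) = (30 + W)/(W + Y)
-642/a(25, -19) = -642*(25 - 19)/(30 + 25) = -642/(55/6) = -642/((1/6)*55) = -642/55/6 = -642*6/55 = -3852/55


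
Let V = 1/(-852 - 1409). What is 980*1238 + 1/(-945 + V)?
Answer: 2592264390779/2136646 ≈ 1.2132e+6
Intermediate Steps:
V = -1/2261 (V = 1/(-2261) = -1/2261 ≈ -0.00044228)
980*1238 + 1/(-945 + V) = 980*1238 + 1/(-945 - 1/2261) = 1213240 + 1/(-2136646/2261) = 1213240 - 2261/2136646 = 2592264390779/2136646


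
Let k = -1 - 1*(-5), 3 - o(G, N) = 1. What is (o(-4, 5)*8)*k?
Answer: 64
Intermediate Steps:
o(G, N) = 2 (o(G, N) = 3 - 1*1 = 3 - 1 = 2)
k = 4 (k = -1 + 5 = 4)
(o(-4, 5)*8)*k = (2*8)*4 = 16*4 = 64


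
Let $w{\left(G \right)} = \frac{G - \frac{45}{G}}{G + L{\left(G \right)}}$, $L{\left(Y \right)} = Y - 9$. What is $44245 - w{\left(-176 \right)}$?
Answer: $\frac{2811119389}{63536} \approx 44245.0$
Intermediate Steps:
$L{\left(Y \right)} = -9 + Y$
$w{\left(G \right)} = \frac{G - \frac{45}{G}}{-9 + 2 G}$ ($w{\left(G \right)} = \frac{G - \frac{45}{G}}{G + \left(-9 + G\right)} = \frac{G - \frac{45}{G}}{-9 + 2 G}$)
$44245 - w{\left(-176 \right)} = 44245 - \frac{-45 + \left(-176\right)^{2}}{\left(-176\right) \left(-9 + 2 \left(-176\right)\right)} = 44245 - - \frac{-45 + 30976}{176 \left(-9 - 352\right)} = 44245 - \left(- \frac{1}{176}\right) \frac{1}{-361} \cdot 30931 = 44245 - \left(- \frac{1}{176}\right) \left(- \frac{1}{361}\right) 30931 = 44245 - \frac{30931}{63536} = \frac{2811119389}{63536}$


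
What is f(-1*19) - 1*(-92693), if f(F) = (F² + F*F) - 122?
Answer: 93293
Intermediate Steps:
f(F) = -122 + 2*F² (f(F) = (F² + F²) - 122 = 2*F² - 122 = -122 + 2*F²)
f(-1*19) - 1*(-92693) = (-122 + 2*(-1*19)²) - 1*(-92693) = (-122 + 2*(-19)²) + 92693 = (-122 + 2*361) + 92693 = (-122 + 722) + 92693 = 600 + 92693 = 93293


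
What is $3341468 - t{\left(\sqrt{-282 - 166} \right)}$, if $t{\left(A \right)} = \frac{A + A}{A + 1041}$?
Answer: $\frac{3622582360476}{1084129} - \frac{16656 i \sqrt{7}}{1084129} \approx 3.3415 \cdot 10^{6} - 0.040648 i$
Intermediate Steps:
$t{\left(A \right)} = \frac{2 A}{1041 + A}$
$3341468 - t{\left(\sqrt{-282 - 166} \right)} = 3341468 - \frac{2 \sqrt{-282 - 166}}{1041 + \sqrt{-282 - 166}} = 3341468 - \frac{2 \sqrt{-448}}{1041 + \sqrt{-448}} = 3341468 - \frac{2 \cdot 8 i \sqrt{7}}{1041 + 8 i \sqrt{7}} = 3341468 - \frac{16 i \sqrt{7}}{1041 + 8 i \sqrt{7}}$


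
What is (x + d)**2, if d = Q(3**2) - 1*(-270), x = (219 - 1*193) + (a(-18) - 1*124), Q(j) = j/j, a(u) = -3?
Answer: 28900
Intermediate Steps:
Q(j) = 1
x = -101 (x = (219 - 1*193) + (-3 - 1*124) = (219 - 193) + (-3 - 124) = 26 - 127 = -101)
d = 271 (d = 1 - 1*(-270) = 1 + 270 = 271)
(x + d)**2 = (-101 + 271)**2 = 170**2 = 28900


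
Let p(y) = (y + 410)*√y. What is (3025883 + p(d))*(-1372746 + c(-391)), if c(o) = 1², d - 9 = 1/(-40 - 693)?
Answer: -4153765758835 - 843211361740*√1208717/537289 ≈ -4.1555e+12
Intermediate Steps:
d = 6596/733 (d = 9 + 1/(-40 - 693) = 9 + 1/(-733) = 9 - 1/733 = 6596/733 ≈ 8.9986)
c(o) = 1
p(y) = √y*(410 + y) (p(y) = (410 + y)*√y = √y*(410 + y))
(3025883 + p(d))*(-1372746 + c(-391)) = (3025883 + √(6596/733)*(410 + 6596/733))*(-1372746 + 1) = (3025883 + (2*√1208717/733)*(307126/733))*(-1372745) = (3025883 + 614252*√1208717/537289)*(-1372745) = -4153765758835 - 843211361740*√1208717/537289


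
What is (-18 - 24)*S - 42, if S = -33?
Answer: 1344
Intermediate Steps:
(-18 - 24)*S - 42 = (-18 - 24)*(-33) - 42 = -42*(-33) - 42 = 1386 - 42 = 1344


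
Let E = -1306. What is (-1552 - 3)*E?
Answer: 2030830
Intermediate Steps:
(-1552 - 3)*E = (-1552 - 3)*(-1306) = -1555*(-1306) = 2030830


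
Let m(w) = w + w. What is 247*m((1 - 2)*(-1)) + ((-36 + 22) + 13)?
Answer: 493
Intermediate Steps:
m(w) = 2*w
247*m((1 - 2)*(-1)) + ((-36 + 22) + 13) = 247*(2*((1 - 2)*(-1))) + ((-36 + 22) + 13) = 247*(2*(-1*(-1))) + (-14 + 13) = 247*(2*1) - 1 = 247*2 - 1 = 494 - 1 = 493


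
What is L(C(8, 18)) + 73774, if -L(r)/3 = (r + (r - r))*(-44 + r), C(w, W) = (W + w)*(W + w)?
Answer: -1207922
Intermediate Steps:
C(w, W) = (W + w)²
L(r) = -3*r*(-44 + r) (L(r) = -3*(r + (r - r))*(-44 + r) = -3*(r + 0)*(-44 + r) = -3*r*(-44 + r))
L(C(8, 18)) + 73774 = 3*(18 + 8)²*(44 - (18 + 8)²) + 73774 = 3*26²*(44 - 1*26²) + 73774 = 3*676*(44 - 1*676) + 73774 = 3*676*(44 - 676) + 73774 = 3*676*(-632) + 73774 = -1281696 + 73774 = -1207922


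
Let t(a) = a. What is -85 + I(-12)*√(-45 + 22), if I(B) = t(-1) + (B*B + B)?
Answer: -85 + 131*I*√23 ≈ -85.0 + 628.25*I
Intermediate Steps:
I(B) = -1 + B + B² (I(B) = -1 + (B*B + B) = -1 + (B² + B) = -1 + (B + B²) = -1 + B + B²)
-85 + I(-12)*√(-45 + 22) = -85 + (-1 - 12 + (-12)²)*√(-45 + 22) = -85 + (-1 - 12 + 144)*√(-23) = -85 + 131*(I*√23) = -85 + 131*I*√23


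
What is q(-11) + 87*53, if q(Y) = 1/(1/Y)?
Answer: 4600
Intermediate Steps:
q(Y) = Y (q(Y) = 1/(1/Y) = Y)
q(-11) + 87*53 = -11 + 87*53 = -11 + 4611 = 4600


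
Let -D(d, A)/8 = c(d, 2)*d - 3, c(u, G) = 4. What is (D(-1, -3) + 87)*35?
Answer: 5005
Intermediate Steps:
D(d, A) = 24 - 32*d (D(d, A) = -8*(4*d - 3) = -8*(-3 + 4*d) = 24 - 32*d)
(D(-1, -3) + 87)*35 = ((24 - 32*(-1)) + 87)*35 = ((24 + 32) + 87)*35 = (56 + 87)*35 = 143*35 = 5005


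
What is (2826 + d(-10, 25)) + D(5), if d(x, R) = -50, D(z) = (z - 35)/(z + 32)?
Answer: 102682/37 ≈ 2775.2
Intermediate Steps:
D(z) = (-35 + z)/(32 + z)
(2826 + d(-10, 25)) + D(5) = (2826 - 50) + (-35 + 5)/(32 + 5) = 2776 - 30/37 = 102682/37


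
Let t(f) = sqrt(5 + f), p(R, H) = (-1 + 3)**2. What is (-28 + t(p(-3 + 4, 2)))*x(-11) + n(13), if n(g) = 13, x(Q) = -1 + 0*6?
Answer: 38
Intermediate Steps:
p(R, H) = 4 (p(R, H) = 2**2 = 4)
x(Q) = -1 (x(Q) = -1 + 0 = -1)
(-28 + t(p(-3 + 4, 2)))*x(-11) + n(13) = (-28 + sqrt(5 + 4))*(-1) + 13 = (-28 + sqrt(9))*(-1) + 13 = (-28 + 3)*(-1) + 13 = -25*(-1) + 13 = 25 + 13 = 38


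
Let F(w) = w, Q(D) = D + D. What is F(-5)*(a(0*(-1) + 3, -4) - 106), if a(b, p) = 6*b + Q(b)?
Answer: 410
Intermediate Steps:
Q(D) = 2*D
a(b, p) = 8*b (a(b, p) = 6*b + 2*b = 8*b)
F(-5)*(a(0*(-1) + 3, -4) - 106) = -5*(8*(0*(-1) + 3) - 106) = -5*(8*(0 + 3) - 106) = -5*(8*3 - 106) = -5*(24 - 106) = -5*(-82) = 410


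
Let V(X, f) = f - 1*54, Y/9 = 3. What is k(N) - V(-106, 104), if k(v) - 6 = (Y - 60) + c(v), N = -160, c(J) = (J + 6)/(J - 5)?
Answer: -1141/15 ≈ -76.067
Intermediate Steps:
c(J) = (6 + J)/(-5 + J)
Y = 27 (Y = 9*3 = 27)
V(X, f) = -54 + f (V(X, f) = f - 54 = -54 + f)
k(v) = -27 + (6 + v)/(-5 + v) (k(v) = 6 + ((27 - 60) + (6 + v)/(-5 + v)) = 6 + (-33 + (6 + v)/(-5 + v)) = -27 + (6 + v)/(-5 + v))
k(N) - V(-106, 104) = (141 - 26*(-160))/(-5 - 160) - (-54 + 104) = (141 + 4160)/(-165) - 1*50 = -1/165*4301 - 50 = -391/15 - 50 = -1141/15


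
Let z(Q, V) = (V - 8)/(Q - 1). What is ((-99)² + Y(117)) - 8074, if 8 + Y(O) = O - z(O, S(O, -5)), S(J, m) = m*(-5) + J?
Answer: 106421/58 ≈ 1834.8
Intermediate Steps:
S(J, m) = J - 5*m (S(J, m) = -5*m + J = J - 5*m)
z(Q, V) = (-8 + V)/(-1 + Q)
Y(O) = -8 + O - (17 + O)/(-1 + O) (Y(O) = -8 + (O - (-8 + (O - 5*(-5)))/(-1 + O)) = -8 + (O - (-8 + (O + 25))/(-1 + O)) = -8 + (O - (-8 + (25 + O))/(-1 + O)) = -8 + (O - (17 + O)/(-1 + O)) = -8 + O - (17 + O)/(-1 + O))
((-99)² + Y(117)) - 8074 = ((-99)² + (-9 + 117² - 10*117)/(-1 + 117)) - 8074 = (9801 + (-9 + 13689 - 1170)/116) - 8074 = (9801 + (1/116)*12510) - 8074 = (9801 + 6255/58) - 8074 = 574713/58 - 8074 = 106421/58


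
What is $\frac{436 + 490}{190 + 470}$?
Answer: $\frac{463}{330} \approx 1.403$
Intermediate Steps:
$\frac{436 + 490}{190 + 470} = \frac{926}{660} = 926 \cdot \frac{1}{660} = \frac{463}{330}$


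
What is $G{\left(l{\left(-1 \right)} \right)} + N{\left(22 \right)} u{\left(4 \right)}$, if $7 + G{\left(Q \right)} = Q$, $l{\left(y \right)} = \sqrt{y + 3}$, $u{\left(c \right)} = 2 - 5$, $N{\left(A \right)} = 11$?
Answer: $-40 + \sqrt{2} \approx -38.586$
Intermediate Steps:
$u{\left(c \right)} = -3$
$l{\left(y \right)} = \sqrt{3 + y}$
$G{\left(Q \right)} = -7 + Q$
$G{\left(l{\left(-1 \right)} \right)} + N{\left(22 \right)} u{\left(4 \right)} = \left(-7 + \sqrt{3 - 1}\right) + 11 \left(-3\right) = \left(-7 + \sqrt{2}\right) - 33 = -40 + \sqrt{2}$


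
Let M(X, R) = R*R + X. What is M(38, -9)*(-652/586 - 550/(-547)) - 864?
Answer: -140517612/160271 ≈ -876.75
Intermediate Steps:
M(X, R) = X + R² (M(X, R) = R² + X = X + R²)
M(38, -9)*(-652/586 - 550/(-547)) - 864 = (38 + (-9)²)*(-652/586 - 550/(-547)) - 864 = (38 + 81)*(-652*1/586 - 550*(-1/547)) - 864 = 119*(-326/293 + 550/547) - 864 = 119*(-17172/160271) - 864 = -2043468/160271 - 864 = -140517612/160271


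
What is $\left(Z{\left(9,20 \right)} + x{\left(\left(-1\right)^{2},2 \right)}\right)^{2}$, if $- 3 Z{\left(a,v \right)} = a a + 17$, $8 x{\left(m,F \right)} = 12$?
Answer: $\frac{34969}{36} \approx 971.36$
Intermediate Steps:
$x{\left(m,F \right)} = \frac{3}{2}$ ($x{\left(m,F \right)} = \frac{1}{8} \cdot 12 = \frac{3}{2}$)
$Z{\left(a,v \right)} = - \frac{17}{3} - \frac{a^{2}}{3}$ ($Z{\left(a,v \right)} = - \frac{a a + 17}{3} = - \frac{a^{2} + 17}{3} = - \frac{17 + a^{2}}{3} = - \frac{17}{3} - \frac{a^{2}}{3}$)
$\left(Z{\left(9,20 \right)} + x{\left(\left(-1\right)^{2},2 \right)}\right)^{2} = \left(\left(- \frac{17}{3} - \frac{9^{2}}{3}\right) + \frac{3}{2}\right)^{2} = \left(\left(- \frac{17}{3} - 27\right) + \frac{3}{2}\right)^{2} = \left(- \frac{98}{3} + \frac{3}{2}\right)^{2} = \left(- \frac{187}{6}\right)^{2} = \frac{34969}{36}$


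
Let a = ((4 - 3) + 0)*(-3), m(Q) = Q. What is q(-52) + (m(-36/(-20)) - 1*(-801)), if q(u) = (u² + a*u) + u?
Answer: 18054/5 ≈ 3610.8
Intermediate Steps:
a = -3 (a = (1 + 0)*(-3) = 1*(-3) = -3)
q(u) = u² - 2*u (q(u) = (u² - 3*u) + u = u² - 2*u)
q(-52) + (m(-36/(-20)) - 1*(-801)) = -52*(-2 - 52) + (-36/(-20) - 1*(-801)) = -52*(-54) + (-36*(-1/20) + 801) = 2808 + (9/5 + 801) = 2808 + 4014/5 = 18054/5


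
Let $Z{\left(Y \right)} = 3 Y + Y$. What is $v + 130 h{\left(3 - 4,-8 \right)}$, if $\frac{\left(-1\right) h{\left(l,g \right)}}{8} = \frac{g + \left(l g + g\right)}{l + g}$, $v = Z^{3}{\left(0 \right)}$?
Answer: $- \frac{8320}{9} \approx -924.44$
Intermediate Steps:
$Z{\left(Y \right)} = 4 Y$
$v = 0$ ($v = \left(4 \cdot 0\right)^{3} = 0^{3} = 0$)
$h{\left(l,g \right)} = - \frac{8 \left(2 g + g l\right)}{g + l}$ ($h{\left(l,g \right)} = - 8 \frac{g + \left(l g + g\right)}{l + g} = - 8 \frac{g + \left(g l + g\right)}{g + l} = - 8 \frac{g + \left(g + g l\right)}{g + l} = - 8 \frac{2 g + g l}{g + l} = - \frac{8 \left(2 g + g l\right)}{g + l}$)
$v + 130 h{\left(3 - 4,-8 \right)} = 0 + 130 \left(\left(-8\right) \left(-8\right) \frac{1}{-8 + \left(3 - 4\right)} \left(2 + \left(3 - 4\right)\right)\right) = 0 + 130 \left(\left(-8\right) \left(-8\right) \frac{1}{-8 - 1} \left(2 - 1\right)\right) = 0 + 130 \left(\left(-8\right) \left(-8\right) \frac{1}{-9} \cdot 1\right) = 0 + 130 \left(\left(-8\right) \left(-8\right) \left(- \frac{1}{9}\right) 1\right) = 0 + 130 \left(- \frac{64}{9}\right) = 0 - \frac{8320}{9} = - \frac{8320}{9}$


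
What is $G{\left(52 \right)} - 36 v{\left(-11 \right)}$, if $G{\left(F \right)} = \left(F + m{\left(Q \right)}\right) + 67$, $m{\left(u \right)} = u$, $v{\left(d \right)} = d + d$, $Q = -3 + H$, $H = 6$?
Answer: $914$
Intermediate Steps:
$Q = 3$ ($Q = -3 + 6 = 3$)
$v{\left(d \right)} = 2 d$
$G{\left(F \right)} = 70 + F$ ($G{\left(F \right)} = \left(F + 3\right) + 67 = \left(3 + F\right) + 67 = 70 + F$)
$G{\left(52 \right)} - 36 v{\left(-11 \right)} = \left(70 + 52\right) - 36 \cdot 2 \left(-11\right) = 122 - -792 = 122 + 792 = 914$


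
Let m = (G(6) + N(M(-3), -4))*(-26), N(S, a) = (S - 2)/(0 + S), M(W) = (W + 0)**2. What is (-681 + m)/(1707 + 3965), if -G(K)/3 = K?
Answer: -2099/51048 ≈ -0.041118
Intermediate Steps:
G(K) = -3*K
M(W) = W**2
N(S, a) = (-2 + S)/S
m = 4030/9 (m = (-3*6 + (-2 + (-3)**2)/((-3)**2))*(-26) = (-18 + (-2 + 9)/9)*(-26) = (-18 + (1/9)*7)*(-26) = (-18 + 7/9)*(-26) = -155/9*(-26) = 4030/9 ≈ 447.78)
(-681 + m)/(1707 + 3965) = (-681 + 4030/9)/(1707 + 3965) = -2099/9/5672 = -2099/9*1/5672 = -2099/51048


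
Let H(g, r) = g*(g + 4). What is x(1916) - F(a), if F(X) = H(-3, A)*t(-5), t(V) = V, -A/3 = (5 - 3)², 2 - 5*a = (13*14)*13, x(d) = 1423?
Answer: 1408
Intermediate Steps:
a = -2364/5 (a = ⅖ - 13*14*13/5 = ⅖ - 182*13/5 = ⅖ - ⅕*2366 = ⅖ - 2366/5 = -2364/5 ≈ -472.80)
A = -12 (A = -3*(5 - 3)² = -3*2² = -3*4 = -12)
H(g, r) = g*(4 + g)
F(X) = 15 (F(X) = -3*(4 - 3)*(-5) = -3*1*(-5) = -3*(-5) = 15)
x(1916) - F(a) = 1423 - 1*15 = 1423 - 15 = 1408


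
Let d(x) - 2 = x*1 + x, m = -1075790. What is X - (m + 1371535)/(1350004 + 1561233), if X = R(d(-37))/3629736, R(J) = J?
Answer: -14912303922/146764190881 ≈ -0.10161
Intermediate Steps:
d(x) = 2 + 2*x (d(x) = 2 + (x*1 + x) = 2 + (x + x) = 2 + 2*x)
X = -1/50413 (X = (2 + 2*(-37))/3629736 = (2 - 74)*(1/3629736) = -72*1/3629736 = -1/50413 ≈ -1.9836e-5)
X - (m + 1371535)/(1350004 + 1561233) = -1/50413 - (-1075790 + 1371535)/(1350004 + 1561233) = -1/50413 - 295745/2911237 = -14912303922/146764190881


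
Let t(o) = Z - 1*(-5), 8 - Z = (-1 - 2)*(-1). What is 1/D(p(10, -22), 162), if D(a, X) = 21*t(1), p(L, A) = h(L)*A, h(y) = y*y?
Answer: 1/210 ≈ 0.0047619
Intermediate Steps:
h(y) = y²
Z = 5 (Z = 8 - (-1 - 2)*(-1) = 8 - (-3)*(-1) = 8 - 1*3 = 8 - 3 = 5)
p(L, A) = A*L² (p(L, A) = L²*A = A*L²)
t(o) = 10 (t(o) = 5 - 1*(-5) = 5 + 5 = 10)
D(a, X) = 210 (D(a, X) = 21*10 = 210)
1/D(p(10, -22), 162) = 1/210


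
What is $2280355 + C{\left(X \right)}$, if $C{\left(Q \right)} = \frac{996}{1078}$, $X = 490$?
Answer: $\frac{1229111843}{539} \approx 2.2804 \cdot 10^{6}$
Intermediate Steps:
$C{\left(Q \right)} = \frac{498}{539}$ ($C{\left(Q \right)} = 996 \cdot \frac{1}{1078} = \frac{498}{539}$)
$2280355 + C{\left(X \right)} = 2280355 + \frac{498}{539} = \frac{1229111843}{539}$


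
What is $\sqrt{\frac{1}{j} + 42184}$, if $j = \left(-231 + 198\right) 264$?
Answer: $\frac{7 \sqrt{15000286}}{132} \approx 205.39$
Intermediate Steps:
$j = -8712$ ($j = \left(-33\right) 264 = -8712$)
$\sqrt{\frac{1}{j} + 42184} = \sqrt{\frac{1}{-8712} + 42184} = \sqrt{- \frac{1}{8712} + 42184} = \sqrt{\frac{367507007}{8712}} = \frac{7 \sqrt{15000286}}{132}$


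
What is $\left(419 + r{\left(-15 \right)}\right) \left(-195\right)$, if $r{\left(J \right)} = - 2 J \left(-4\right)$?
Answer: $-58305$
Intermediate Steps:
$r{\left(J \right)} = 8 J$
$\left(419 + r{\left(-15 \right)}\right) \left(-195\right) = \left(419 + 8 \left(-15\right)\right) \left(-195\right) = \left(419 - 120\right) \left(-195\right) = 299 \left(-195\right) = -58305$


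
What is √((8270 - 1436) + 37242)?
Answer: 2*√11019 ≈ 209.94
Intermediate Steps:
√((8270 - 1436) + 37242) = √(6834 + 37242) = √44076 = 2*√11019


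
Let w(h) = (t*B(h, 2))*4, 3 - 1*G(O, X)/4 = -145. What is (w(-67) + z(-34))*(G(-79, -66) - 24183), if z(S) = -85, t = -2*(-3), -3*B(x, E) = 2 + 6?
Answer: 3515059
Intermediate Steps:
G(O, X) = 592 (G(O, X) = 12 - 4*(-145) = 12 + 580 = 592)
B(x, E) = -8/3 (B(x, E) = -(2 + 6)/3 = -⅓*8 = -8/3)
t = 6
w(h) = -64 (w(h) = (6*(-8/3))*4 = -16*4 = -64)
(w(-67) + z(-34))*(G(-79, -66) - 24183) = (-64 - 85)*(592 - 24183) = -149*(-23591) = 3515059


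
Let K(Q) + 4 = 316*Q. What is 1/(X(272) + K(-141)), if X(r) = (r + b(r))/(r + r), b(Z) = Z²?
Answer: -2/88847 ≈ -2.2511e-5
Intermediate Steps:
K(Q) = -4 + 316*Q
X(r) = (r + r²)/(2*r) (X(r) = (r + r²)/(r + r) = (r + r²)/((2*r)) = (r + r²)*(1/(2*r)) = (r + r²)/(2*r))
1/(X(272) + K(-141)) = 1/((½ + (½)*272) + (-4 + 316*(-141))) = 1/((½ + 136) + (-4 - 44556)) = 1/(273/2 - 44560) = 1/(-88847/2) = -2/88847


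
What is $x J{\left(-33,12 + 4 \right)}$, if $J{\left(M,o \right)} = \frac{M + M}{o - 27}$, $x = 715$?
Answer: $4290$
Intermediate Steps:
$J{\left(M,o \right)} = \frac{2 M}{-27 + o}$
$x J{\left(-33,12 + 4 \right)} = 715 \cdot 2 \left(-33\right) \frac{1}{-27 + \left(12 + 4\right)} = 715 \cdot 2 \left(-33\right) \frac{1}{-27 + 16} = 715 \cdot 2 \left(-33\right) \frac{1}{-11} = 715 \cdot 2 \left(-33\right) \left(- \frac{1}{11}\right) = 715 \cdot 6 = 4290$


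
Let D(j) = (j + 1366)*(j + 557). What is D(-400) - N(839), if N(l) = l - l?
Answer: 151662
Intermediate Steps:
D(j) = (557 + j)*(1366 + j) (D(j) = (1366 + j)*(557 + j) = (557 + j)*(1366 + j))
N(l) = 0
D(-400) - N(839) = (760862 + (-400)² + 1923*(-400)) - 1*0 = (760862 + 160000 - 769200) + 0 = 151662 + 0 = 151662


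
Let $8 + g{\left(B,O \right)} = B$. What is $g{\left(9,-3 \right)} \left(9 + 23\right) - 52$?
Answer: $-20$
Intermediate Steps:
$g{\left(B,O \right)} = -8 + B$
$g{\left(9,-3 \right)} \left(9 + 23\right) - 52 = \left(-8 + 9\right) \left(9 + 23\right) - 52 = 1 \cdot 32 - 52 = 32 - 52 = -20$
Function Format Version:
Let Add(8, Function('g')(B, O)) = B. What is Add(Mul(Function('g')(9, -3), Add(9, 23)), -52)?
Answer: -20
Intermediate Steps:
Function('g')(B, O) = Add(-8, B)
Add(Mul(Function('g')(9, -3), Add(9, 23)), -52) = Add(Mul(Add(-8, 9), Add(9, 23)), -52) = Add(Mul(1, 32), -52) = Add(32, -52) = -20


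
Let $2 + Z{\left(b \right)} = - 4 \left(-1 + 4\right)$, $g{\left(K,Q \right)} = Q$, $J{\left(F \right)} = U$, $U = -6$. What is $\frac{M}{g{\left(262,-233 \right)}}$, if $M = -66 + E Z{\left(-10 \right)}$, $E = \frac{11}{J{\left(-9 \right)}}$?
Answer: $\frac{121}{699} \approx 0.1731$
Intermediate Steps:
$J{\left(F \right)} = -6$
$Z{\left(b \right)} = -14$ ($Z{\left(b \right)} = -2 - 4 \left(-1 + 4\right) = -2 - 12 = -14$)
$E = - \frac{11}{6}$ ($E = \frac{11}{-6} = 11 \left(- \frac{1}{6}\right) = - \frac{11}{6} \approx -1.8333$)
$M = - \frac{121}{3}$ ($M = -66 - - \frac{77}{3} = -66 + \frac{77}{3} = - \frac{121}{3} \approx -40.333$)
$\frac{M}{g{\left(262,-233 \right)}} = - \frac{121}{3 \left(-233\right)} = \left(- \frac{121}{3}\right) \left(- \frac{1}{233}\right) = \frac{121}{699}$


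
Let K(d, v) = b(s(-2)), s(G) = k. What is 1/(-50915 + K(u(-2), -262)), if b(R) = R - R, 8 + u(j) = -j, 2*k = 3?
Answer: -1/50915 ≈ -1.9641e-5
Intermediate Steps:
k = 3/2 (k = (1/2)*3 = 3/2 ≈ 1.5000)
s(G) = 3/2
u(j) = -8 - j
b(R) = 0
K(d, v) = 0
1/(-50915 + K(u(-2), -262)) = 1/(-50915 + 0) = 1/(-50915) = -1/50915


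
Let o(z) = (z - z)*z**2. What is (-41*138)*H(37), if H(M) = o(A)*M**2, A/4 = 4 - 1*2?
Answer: 0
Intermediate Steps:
A = 8 (A = 4*(4 - 1*2) = 4*(4 - 2) = 4*2 = 8)
o(z) = 0 (o(z) = 0*z**2 = 0)
H(M) = 0 (H(M) = 0*M**2 = 0)
(-41*138)*H(37) = -41*138*0 = -5658*0 = 0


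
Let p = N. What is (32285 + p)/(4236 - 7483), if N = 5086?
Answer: -37371/3247 ≈ -11.509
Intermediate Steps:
p = 5086
(32285 + p)/(4236 - 7483) = (32285 + 5086)/(4236 - 7483) = 37371/(-3247) = 37371*(-1/3247) = -37371/3247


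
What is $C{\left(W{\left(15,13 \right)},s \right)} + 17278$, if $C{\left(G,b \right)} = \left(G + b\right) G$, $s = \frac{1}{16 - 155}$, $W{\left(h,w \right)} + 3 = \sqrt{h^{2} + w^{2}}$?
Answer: $\frac{2457662}{139} - \frac{835 \sqrt{394}}{139} \approx 17562.0$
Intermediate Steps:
$W{\left(h,w \right)} = -3 + \sqrt{h^{2} + w^{2}}$
$s = - \frac{1}{139}$ ($s = \frac{1}{-139} = - \frac{1}{139} \approx -0.0071942$)
$C{\left(G,b \right)} = G \left(G + b\right)$
$C{\left(W{\left(15,13 \right)},s \right)} + 17278 = \left(-3 + \sqrt{15^{2} + 13^{2}}\right) \left(\left(-3 + \sqrt{15^{2} + 13^{2}}\right) - \frac{1}{139}\right) + 17278 = \left(-3 + \sqrt{225 + 169}\right) \left(\left(-3 + \sqrt{225 + 169}\right) - \frac{1}{139}\right) + 17278 = \left(-3 + \sqrt{394}\right) \left(\left(-3 + \sqrt{394}\right) - \frac{1}{139}\right) + 17278 = \left(-3 + \sqrt{394}\right) \left(- \frac{418}{139} + \sqrt{394}\right) + 17278 = 17278 + \left(-3 + \sqrt{394}\right) \left(- \frac{418}{139} + \sqrt{394}\right)$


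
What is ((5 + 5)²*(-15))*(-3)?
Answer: 4500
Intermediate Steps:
((5 + 5)²*(-15))*(-3) = (10²*(-15))*(-3) = (100*(-15))*(-3) = -1500*(-3) = 4500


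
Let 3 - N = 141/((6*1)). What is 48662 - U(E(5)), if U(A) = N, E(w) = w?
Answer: 97365/2 ≈ 48683.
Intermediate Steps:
N = -41/2 (N = 3 - 141/(6*1) = 3 - 141/6 = 3 - 1*47/2 = 3 - 47/2 = -41/2 ≈ -20.500)
U(A) = -41/2
48662 - U(E(5)) = 48662 - 1*(-41/2) = 48662 + 41/2 = 97365/2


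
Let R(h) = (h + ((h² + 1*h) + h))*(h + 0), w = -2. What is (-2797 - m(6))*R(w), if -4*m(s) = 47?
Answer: -11141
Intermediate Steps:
m(s) = -47/4 (m(s) = -¼*47 = -47/4)
R(h) = h*(h² + 3*h) (R(h) = (h + ((h² + h) + h))*h = (h + ((h + h²) + h))*h = (h + (h² + 2*h))*h = (h² + 3*h)*h = h*(h² + 3*h))
(-2797 - m(6))*R(w) = (-2797 - 1*(-47/4))*((-2)²*(3 - 2)) = (-2797 + 47/4)*(4*1) = -11141/4*4 = -11141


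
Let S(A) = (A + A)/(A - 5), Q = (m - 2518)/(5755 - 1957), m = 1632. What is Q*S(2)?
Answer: 1772/5697 ≈ 0.31104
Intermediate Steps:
Q = -443/1899 (Q = (1632 - 2518)/(5755 - 1957) = -886/3798 = -886*1/3798 = -443/1899 ≈ -0.23328)
S(A) = 2*A/(-5 + A) (S(A) = (2*A)/(-5 + A) = 2*A/(-5 + A))
Q*S(2) = -886*2/(1899*(-5 + 2)) = -886*2/(1899*(-3)) = -886*2*(-1)/(1899*3) = -443/1899*(-4/3) = 1772/5697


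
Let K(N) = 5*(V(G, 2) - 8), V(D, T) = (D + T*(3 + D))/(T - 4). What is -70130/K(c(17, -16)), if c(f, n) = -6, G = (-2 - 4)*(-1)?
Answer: 7013/10 ≈ 701.30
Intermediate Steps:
G = 6 (G = -6*(-1) = 6)
V(D, T) = (D + T*(3 + D))/(-4 + T)
K(N) = -100 (K(N) = 5*((6 + 3*2 + 6*2)/(-4 + 2) - 8) = 5*((6 + 6 + 12)/(-2) - 8) = 5*(-1/2*24 - 8) = 5*(-12 - 8) = 5*(-20) = -100)
-70130/K(c(17, -16)) = -70130/(-100) = -70130*(-1/100) = 7013/10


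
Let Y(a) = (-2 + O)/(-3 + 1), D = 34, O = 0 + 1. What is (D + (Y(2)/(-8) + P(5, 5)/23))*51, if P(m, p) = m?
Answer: 641019/368 ≈ 1741.9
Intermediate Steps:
O = 1
Y(a) = ½ (Y(a) = (-2 + 1)/(-3 + 1) = -1/(-2) = -1*(-½) = ½)
(D + (Y(2)/(-8) + P(5, 5)/23))*51 = (34 + ((½)/(-8) + 5/23))*51 = (34 + ((½)*(-⅛) + 5*(1/23)))*51 = (34 + (-1/16 + 5/23))*51 = (34 + 57/368)*51 = (12569/368)*51 = 641019/368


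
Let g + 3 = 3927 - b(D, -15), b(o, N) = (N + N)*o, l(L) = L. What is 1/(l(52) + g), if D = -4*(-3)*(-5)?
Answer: 1/2176 ≈ 0.00045956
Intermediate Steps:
D = -60 (D = 12*(-5) = -60)
b(o, N) = 2*N*o (b(o, N) = (2*N)*o = 2*N*o)
g = 2124 (g = -3 + (3927 - 2*(-15)*(-60)) = -3 + (3927 - 1*1800) = -3 + (3927 - 1800) = -3 + 2127 = 2124)
1/(l(52) + g) = 1/(52 + 2124) = 1/2176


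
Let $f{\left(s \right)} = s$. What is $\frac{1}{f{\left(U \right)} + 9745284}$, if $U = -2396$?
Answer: $\frac{1}{9742888} \approx 1.0264 \cdot 10^{-7}$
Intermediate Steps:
$\frac{1}{f{\left(U \right)} + 9745284} = \frac{1}{-2396 + 9745284} = \frac{1}{9742888}$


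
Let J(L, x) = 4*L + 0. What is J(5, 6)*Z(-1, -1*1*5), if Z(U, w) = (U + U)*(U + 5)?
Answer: -160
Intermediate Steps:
J(L, x) = 4*L
Z(U, w) = 2*U*(5 + U) (Z(U, w) = (2*U)*(5 + U) = 2*U*(5 + U))
J(5, 6)*Z(-1, -1*1*5) = (4*5)*(2*(-1)*(5 - 1)) = 20*(2*(-1)*4) = 20*(-8) = -160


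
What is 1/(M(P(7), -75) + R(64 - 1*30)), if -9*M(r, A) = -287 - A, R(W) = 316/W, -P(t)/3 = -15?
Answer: 153/5026 ≈ 0.030442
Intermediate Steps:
P(t) = 45 (P(t) = -3*(-15) = 45)
M(r, A) = 287/9 + A/9 (M(r, A) = -(-287 - A)/9 = 287/9 + A/9)
1/(M(P(7), -75) + R(64 - 1*30)) = 1/((287/9 + (1/9)*(-75)) + 316/(64 - 1*30)) = 1/((287/9 - 25/3) + 316/(64 - 30)) = 1/(212/9 + 316/34) = 1/(212/9 + 316*(1/34)) = 1/(212/9 + 158/17) = 1/(5026/153) = 153/5026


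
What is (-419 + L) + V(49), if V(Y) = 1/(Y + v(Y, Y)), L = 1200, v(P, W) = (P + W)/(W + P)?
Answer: 39051/50 ≈ 781.02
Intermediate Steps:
v(P, W) = 1 (v(P, W) = (P + W)/(P + W) = 1)
V(Y) = 1/(1 + Y) (V(Y) = 1/(Y + 1) = 1/(1 + Y))
(-419 + L) + V(49) = (-419 + 1200) + 1/(1 + 49) = 781 + 1/50 = 39051/50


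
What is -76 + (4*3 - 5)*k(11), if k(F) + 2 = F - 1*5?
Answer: -48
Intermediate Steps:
k(F) = -7 + F (k(F) = -2 + (F - 1*5) = -2 + (F - 5) = -2 + (-5 + F) = -7 + F)
-76 + (4*3 - 5)*k(11) = -76 + (4*3 - 5)*(-7 + 11) = -76 + (12 - 5)*4 = -76 + 7*4 = -76 + 28 = -48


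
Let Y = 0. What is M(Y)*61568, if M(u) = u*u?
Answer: 0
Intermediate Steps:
M(u) = u**2
M(Y)*61568 = 0**2*61568 = 0*61568 = 0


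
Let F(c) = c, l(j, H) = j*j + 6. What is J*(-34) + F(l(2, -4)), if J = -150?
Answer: 5110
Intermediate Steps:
l(j, H) = 6 + j² (l(j, H) = j² + 6 = 6 + j²)
J*(-34) + F(l(2, -4)) = -150*(-34) + (6 + 2²) = 5100 + (6 + 4) = 5100 + 10 = 5110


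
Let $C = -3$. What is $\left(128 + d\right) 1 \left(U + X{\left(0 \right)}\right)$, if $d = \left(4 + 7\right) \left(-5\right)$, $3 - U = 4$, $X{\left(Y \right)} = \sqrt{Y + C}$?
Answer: $-73 + 73 i \sqrt{3} \approx -73.0 + 126.44 i$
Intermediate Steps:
$X{\left(Y \right)} = \sqrt{-3 + Y}$ ($X{\left(Y \right)} = \sqrt{Y - 3} = \sqrt{-3 + Y}$)
$U = -1$ ($U = 3 - 4 = -1$)
$d = -55$ ($d = 11 \left(-5\right) = -55$)
$\left(128 + d\right) 1 \left(U + X{\left(0 \right)}\right) = \left(128 - 55\right) 1 \left(-1 + \sqrt{-3 + 0}\right) = 73 \cdot 1 \left(-1 + \sqrt{-3}\right) = 73 \cdot 1 \left(-1 + i \sqrt{3}\right) = 73 \left(-1 + i \sqrt{3}\right) = -73 + 73 i \sqrt{3}$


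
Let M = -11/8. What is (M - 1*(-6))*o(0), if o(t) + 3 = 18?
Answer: 555/8 ≈ 69.375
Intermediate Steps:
o(t) = 15 (o(t) = -3 + 18 = 15)
M = -11/8 (M = -11*⅛ = -11/8 ≈ -1.3750)
(M - 1*(-6))*o(0) = (-11/8 - 1*(-6))*15 = (-11/8 + 6)*15 = (37/8)*15 = 555/8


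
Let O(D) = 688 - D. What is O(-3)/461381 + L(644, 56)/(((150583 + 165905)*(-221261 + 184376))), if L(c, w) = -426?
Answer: 1344449254231/897667478182380 ≈ 0.0014977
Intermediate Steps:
O(-3)/461381 + L(644, 56)/(((150583 + 165905)*(-221261 + 184376))) = (688 - 1*(-3))/461381 - 426*1/((-221261 + 184376)*(150583 + 165905)) = (688 + 3)*(1/461381) - 426/(316488*(-36885)) = 691*(1/461381) - 426/(-11673659880) = 691/461381 - 426*(-1/11673659880) = 691/461381 + 71/1945609980 = 1344449254231/897667478182380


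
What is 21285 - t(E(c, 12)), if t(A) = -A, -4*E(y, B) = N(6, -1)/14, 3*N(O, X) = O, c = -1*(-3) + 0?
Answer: 595979/28 ≈ 21285.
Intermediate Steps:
c = 3 (c = 3 + 0 = 3)
N(O, X) = O/3
E(y, B) = -1/28 (E(y, B) = -(⅓)*6/(4*14) = -1/(2*14) = -¼*⅐ = -1/28)
21285 - t(E(c, 12)) = 21285 - (-1)*(-1)/28 = 21285 - 1*1/28 = 21285 - 1/28 = 595979/28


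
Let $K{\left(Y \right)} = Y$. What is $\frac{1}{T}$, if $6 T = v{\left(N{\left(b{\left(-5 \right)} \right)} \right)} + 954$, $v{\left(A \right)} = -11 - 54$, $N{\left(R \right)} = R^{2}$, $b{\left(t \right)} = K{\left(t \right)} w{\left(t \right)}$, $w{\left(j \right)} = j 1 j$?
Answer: $\frac{6}{889} \approx 0.0067492$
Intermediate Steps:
$w{\left(j \right)} = j^{2}$ ($w{\left(j \right)} = j j = j^{2}$)
$b{\left(t \right)} = t^{3}$ ($b{\left(t \right)} = t t^{2} = t^{3}$)
$v{\left(A \right)} = -65$ ($v{\left(A \right)} = -11 - 54 = -65$)
$T = \frac{889}{6}$ ($T = \frac{-65 + 954}{6} = \frac{1}{6} \cdot 889 = \frac{889}{6} \approx 148.17$)
$\frac{1}{T} = \frac{1}{\frac{889}{6}} = \frac{6}{889}$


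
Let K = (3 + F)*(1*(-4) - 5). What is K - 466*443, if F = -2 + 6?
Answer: -206501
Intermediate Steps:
F = 4
K = -63 (K = (3 + 4)*(1*(-4) - 5) = 7*(-4 - 5) = 7*(-9) = -63)
K - 466*443 = -63 - 466*443 = -63 - 206438 = -206501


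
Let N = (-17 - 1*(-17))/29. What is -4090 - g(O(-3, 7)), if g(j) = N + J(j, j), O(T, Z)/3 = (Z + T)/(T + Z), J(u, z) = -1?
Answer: -4089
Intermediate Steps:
N = 0 (N = (-17 + 17)*(1/29) = 0*(1/29) = 0)
O(T, Z) = 3 (O(T, Z) = 3*((Z + T)/(T + Z)) = 3*((T + Z)/(T + Z)) = 3*1 = 3)
g(j) = -1 (g(j) = 0 - 1 = -1)
-4090 - g(O(-3, 7)) = -4090 - 1*(-1) = -4090 + 1 = -4089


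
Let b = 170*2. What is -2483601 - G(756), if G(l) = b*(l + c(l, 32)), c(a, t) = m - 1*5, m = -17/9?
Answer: -24644689/9 ≈ -2.7383e+6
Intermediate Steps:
m = -17/9 (m = -17*⅑ = -17/9 ≈ -1.8889)
c(a, t) = -62/9 (c(a, t) = -17/9 - 1*5 = -17/9 - 5 = -62/9)
b = 340
G(l) = -21080/9 + 340*l (G(l) = 340*(l - 62/9) = 340*(-62/9 + l) = -21080/9 + 340*l)
-2483601 - G(756) = -2483601 - (-21080/9 + 340*756) = -2483601 - (-21080/9 + 257040) = -2483601 - 1*2292280/9 = -2483601 - 2292280/9 = -24644689/9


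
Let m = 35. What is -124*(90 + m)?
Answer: -15500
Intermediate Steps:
-124*(90 + m) = -124*(90 + 35) = -124*125 = -15500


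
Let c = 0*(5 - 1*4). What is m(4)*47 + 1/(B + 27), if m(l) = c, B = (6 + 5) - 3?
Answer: 1/35 ≈ 0.028571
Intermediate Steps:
B = 8 (B = 11 - 3 = 8)
c = 0 (c = 0*(5 - 4) = 0*1 = 0)
m(l) = 0
m(4)*47 + 1/(B + 27) = 0*47 + 1/(8 + 27) = 0 + 1/35 = 1/35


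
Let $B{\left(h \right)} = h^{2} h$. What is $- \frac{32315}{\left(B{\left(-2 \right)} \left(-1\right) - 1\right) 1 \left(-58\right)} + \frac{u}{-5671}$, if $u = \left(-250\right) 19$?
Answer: $\frac{185186865}{2302426} \approx 80.431$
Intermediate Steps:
$B{\left(h \right)} = h^{3}$
$u = -4750$
$- \frac{32315}{\left(B{\left(-2 \right)} \left(-1\right) - 1\right) 1 \left(-58\right)} + \frac{u}{-5671} = - \frac{32315}{\left(\left(-2\right)^{3} \left(-1\right) - 1\right) 1 \left(-58\right)} - \frac{4750}{-5671} = - \frac{32315}{\left(\left(-8\right) \left(-1\right) - 1\right) \left(-58\right)} - - \frac{4750}{5671} = - \frac{32315}{\left(8 - 1\right) \left(-58\right)} + \frac{4750}{5671} = - \frac{32315}{7 \left(-58\right)} + \frac{4750}{5671} = - \frac{32315}{-406} + \frac{4750}{5671} = \left(-32315\right) \left(- \frac{1}{406}\right) + \frac{4750}{5671} = \frac{32315}{406} + \frac{4750}{5671} = \frac{185186865}{2302426}$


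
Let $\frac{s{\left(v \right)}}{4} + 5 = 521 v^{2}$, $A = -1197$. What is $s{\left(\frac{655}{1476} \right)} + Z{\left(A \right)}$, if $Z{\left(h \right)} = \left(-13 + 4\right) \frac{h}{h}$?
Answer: $\frac{207727349}{544644} \approx 381.4$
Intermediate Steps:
$s{\left(v \right)} = -20 + 2084 v^{2}$ ($s{\left(v \right)} = -20 + 4 \cdot 521 v^{2} = -20 + 2084 v^{2}$)
$Z{\left(h \right)} = -9$ ($Z{\left(h \right)} = \left(-9\right) 1 = -9$)
$s{\left(\frac{655}{1476} \right)} + Z{\left(A \right)} = \left(-20 + 2084 \left(\frac{655}{1476}\right)^{2}\right) - 9 = \left(-20 + 2084 \cdot \frac{429025}{2178576}\right) - 9 = \left(-20 + \frac{223522025}{544644}\right) - 9 = \frac{212629145}{544644} - 9 = \frac{207727349}{544644}$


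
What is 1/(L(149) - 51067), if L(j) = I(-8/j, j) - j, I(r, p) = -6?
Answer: -1/51222 ≈ -1.9523e-5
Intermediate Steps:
L(j) = -6 - j
1/(L(149) - 51067) = 1/((-6 - 1*149) - 51067) = 1/((-6 - 149) - 51067) = 1/(-155 - 51067) = 1/(-51222) = -1/51222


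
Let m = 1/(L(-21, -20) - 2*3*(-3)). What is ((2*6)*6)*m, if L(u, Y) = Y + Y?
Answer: -36/11 ≈ -3.2727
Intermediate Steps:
L(u, Y) = 2*Y
m = -1/22 (m = 1/(2*(-20) - 2*3*(-3)) = 1/(-40 - 6*(-3)) = 1/(-40 + 18) = 1/(-22) = -1/22 ≈ -0.045455)
((2*6)*6)*m = ((2*6)*6)*(-1/22) = (12*6)*(-1/22) = 72*(-1/22) = -36/11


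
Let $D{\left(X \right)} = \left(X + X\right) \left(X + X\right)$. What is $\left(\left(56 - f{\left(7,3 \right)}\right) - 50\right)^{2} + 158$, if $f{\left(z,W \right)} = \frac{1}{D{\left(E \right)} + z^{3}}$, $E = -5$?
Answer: $\frac{38066991}{196249} \approx 193.97$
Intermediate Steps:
$D{\left(X \right)} = 4 X^{2}$ ($D{\left(X \right)} = 2 X 2 X = 4 X^{2}$)
$f{\left(z,W \right)} = \frac{1}{100 + z^{3}}$ ($f{\left(z,W \right)} = \frac{1}{4 \left(-5\right)^{2} + z^{3}} = \frac{1}{4 \cdot 25 + z^{3}} = \frac{1}{100 + z^{3}}$)
$\left(\left(56 - f{\left(7,3 \right)}\right) - 50\right)^{2} + 158 = \left(\left(56 - \frac{1}{100 + 7^{3}}\right) - 50\right)^{2} + 158 = \left(\left(56 - \frac{1}{100 + 343}\right) - 50\right)^{2} + 158 = \left(\left(56 - \frac{1}{443}\right) - 50\right)^{2} + 158 = \left(\frac{24807}{443} - 50\right)^{2} + 158 = \left(\frac{2657}{443}\right)^{2} + 158 = \frac{7059649}{196249} + 158 = \frac{38066991}{196249}$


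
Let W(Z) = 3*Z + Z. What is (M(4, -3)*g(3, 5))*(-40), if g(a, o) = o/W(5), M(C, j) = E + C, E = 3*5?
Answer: -190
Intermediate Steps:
E = 15
W(Z) = 4*Z
M(C, j) = 15 + C
g(a, o) = o/20 (g(a, o) = o/((4*5)) = o/20)
(M(4, -3)*g(3, 5))*(-40) = ((15 + 4)*((1/20)*5))*(-40) = (19*(¼))*(-40) = (19/4)*(-40) = -190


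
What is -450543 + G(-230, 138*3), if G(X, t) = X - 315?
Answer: -451088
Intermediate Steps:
G(X, t) = -315 + X
-450543 + G(-230, 138*3) = -450543 + (-315 - 230) = -450543 - 545 = -451088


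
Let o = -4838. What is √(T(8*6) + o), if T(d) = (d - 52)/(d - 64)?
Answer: I*√19351/2 ≈ 69.554*I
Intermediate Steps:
T(d) = (-52 + d)/(-64 + d)
√(T(8*6) + o) = √((-52 + 8*6)/(-64 + 8*6) - 4838) = √((-52 + 48)/(-64 + 48) - 4838) = √(-4/(-16) - 4838) = √(-1/16*(-4) - 4838) = √(¼ - 4838) = √(-19351/4) = I*√19351/2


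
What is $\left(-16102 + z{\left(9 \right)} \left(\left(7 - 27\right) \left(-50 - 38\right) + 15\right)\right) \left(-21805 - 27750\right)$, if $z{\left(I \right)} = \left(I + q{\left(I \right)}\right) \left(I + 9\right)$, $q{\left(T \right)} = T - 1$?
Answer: $-26117863640$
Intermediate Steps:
$q{\left(T \right)} = -1 + T$
$z{\left(I \right)} = \left(-1 + 2 I\right) \left(9 + I\right)$ ($z{\left(I \right)} = \left(I + \left(-1 + I\right)\right) \left(I + 9\right) = \left(-1 + 2 I\right) \left(9 + I\right)$)
$\left(-16102 + z{\left(9 \right)} \left(\left(7 - 27\right) \left(-50 - 38\right) + 15\right)\right) \left(-21805 - 27750\right) = \left(-16102 + \left(-9 + 2 \cdot 9^{2} + 17 \cdot 9\right) \left(\left(7 - 27\right) \left(-50 - 38\right) + 15\right)\right) \left(-21805 - 27750\right) = \left(-16102 + \left(-9 + 2 \cdot 81 + 153\right) \left(\left(-20\right) \left(-88\right) + 15\right)\right) \left(-49555\right) = \left(-16102 + \left(-9 + 162 + 153\right) \left(1760 + 15\right)\right) \left(-49555\right) = \left(-16102 + 306 \cdot 1775\right) \left(-49555\right) = \left(-16102 + 543150\right) \left(-49555\right) = 527048 \left(-49555\right) = -26117863640$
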